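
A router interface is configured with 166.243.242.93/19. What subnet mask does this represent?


/19 means 19 network bits, 13 host bits
Binary: 11111111111111111110000000000000
Mask: 255.255.224.0


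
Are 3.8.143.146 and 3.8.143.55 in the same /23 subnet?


Mask: 255.255.254.0
3.8.143.146 AND mask = 3.8.142.0
3.8.143.55 AND mask = 3.8.142.0
Yes, same subnet (3.8.142.0)


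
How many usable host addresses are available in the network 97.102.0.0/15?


Host bits = 32 - 15 = 17
Total addresses = 2^17 = 131072
Usable = total - 2 (network and broadcast)
Usable hosts: 131070


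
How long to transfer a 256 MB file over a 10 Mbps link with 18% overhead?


Effective throughput = 10 * (1 - 18/100) = 8.2 Mbps
File size in Mb = 256 * 8 = 2048 Mb
Time = 2048 / 8.2
Time = 249.7561 seconds


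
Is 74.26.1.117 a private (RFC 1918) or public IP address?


RFC 1918 private ranges:
  10.0.0.0/8 (10.0.0.0 - 10.255.255.255)
  172.16.0.0/12 (172.16.0.0 - 172.31.255.255)
  192.168.0.0/16 (192.168.0.0 - 192.168.255.255)
Public (not in any RFC 1918 range)


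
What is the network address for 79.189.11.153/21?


IP:   01001111.10111101.00001011.10011001
Mask: 11111111.11111111.11111000.00000000
AND operation:
Net:  01001111.10111101.00001000.00000000
Network: 79.189.8.0/21


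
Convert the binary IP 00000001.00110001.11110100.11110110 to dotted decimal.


00000001 = 1
00110001 = 49
11110100 = 244
11110110 = 246
IP: 1.49.244.246


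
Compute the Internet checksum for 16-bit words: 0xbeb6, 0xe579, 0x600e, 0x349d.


Sum all words (with carry folding):
+ 0xbeb6 = 0xbeb6
+ 0xe579 = 0xa430
+ 0x600e = 0x043f
+ 0x349d = 0x38dc
One's complement: ~0x38dc
Checksum = 0xc723


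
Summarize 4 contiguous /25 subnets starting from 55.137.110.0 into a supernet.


Original prefix: /25
Number of subnets: 4 = 2^2
New prefix = 25 - 2 = 23
Supernet: 55.137.110.0/23


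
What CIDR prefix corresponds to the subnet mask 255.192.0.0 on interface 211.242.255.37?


Binary: 11111111.11000000.00000000.00000000
Count leading 1s
Prefix: /10


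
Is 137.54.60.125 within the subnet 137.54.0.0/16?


Subnet network: 137.54.0.0
Test IP AND mask: 137.54.0.0
Yes, 137.54.60.125 is in 137.54.0.0/16


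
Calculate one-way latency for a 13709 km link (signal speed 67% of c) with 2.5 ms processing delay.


Speed = 0.67 * 3e5 km/s = 201000 km/s
Propagation delay = 13709 / 201000 = 0.0682 s = 68.204 ms
Processing delay = 2.5 ms
Total one-way latency = 70.704 ms


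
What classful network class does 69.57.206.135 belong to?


First octet: 69
Binary: 01000101
0xxxxxxx -> Class A (1-126)
Class A, default mask 255.0.0.0 (/8)


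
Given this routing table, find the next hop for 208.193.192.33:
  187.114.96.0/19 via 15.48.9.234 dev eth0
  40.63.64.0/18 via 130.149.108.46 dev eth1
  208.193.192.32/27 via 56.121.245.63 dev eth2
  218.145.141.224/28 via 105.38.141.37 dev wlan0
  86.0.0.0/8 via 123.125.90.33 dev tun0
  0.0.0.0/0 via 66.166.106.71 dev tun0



Longest prefix match for 208.193.192.33:
  /19 187.114.96.0: no
  /18 40.63.64.0: no
  /27 208.193.192.32: MATCH
  /28 218.145.141.224: no
  /8 86.0.0.0: no
  /0 0.0.0.0: MATCH
Selected: next-hop 56.121.245.63 via eth2 (matched /27)


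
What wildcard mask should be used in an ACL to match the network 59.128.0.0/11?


Subnet mask: 255.224.0.0
Wildcard = 255.255.255.255 - subnet mask
255 - 255 = 0
255 - 224 = 31
255 - 0 = 255
255 - 0 = 255
Wildcard: 0.31.255.255


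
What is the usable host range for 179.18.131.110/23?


Network: 179.18.130.0
Broadcast: 179.18.131.255
First usable = network + 1
Last usable = broadcast - 1
Range: 179.18.130.1 to 179.18.131.254


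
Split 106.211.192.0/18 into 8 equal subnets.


New prefix = 18 + 3 = 21
Each subnet has 2048 addresses
  106.211.192.0/21
  106.211.200.0/21
  106.211.208.0/21
  106.211.216.0/21
  106.211.224.0/21
  106.211.232.0/21
  106.211.240.0/21
  106.211.248.0/21
Subnets: 106.211.192.0/21, 106.211.200.0/21, 106.211.208.0/21, 106.211.216.0/21, 106.211.224.0/21, 106.211.232.0/21, 106.211.240.0/21, 106.211.248.0/21


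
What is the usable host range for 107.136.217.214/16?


Network: 107.136.0.0
Broadcast: 107.136.255.255
First usable = network + 1
Last usable = broadcast - 1
Range: 107.136.0.1 to 107.136.255.254


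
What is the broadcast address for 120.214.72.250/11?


Network: 120.192.0.0/11
Host bits = 21
Set all host bits to 1:
Broadcast: 120.223.255.255


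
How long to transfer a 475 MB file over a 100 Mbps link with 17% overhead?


Effective throughput = 100 * (1 - 17/100) = 83 Mbps
File size in Mb = 475 * 8 = 3800 Mb
Time = 3800 / 83
Time = 45.7831 seconds


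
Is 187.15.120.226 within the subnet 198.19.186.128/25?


Subnet network: 198.19.186.128
Test IP AND mask: 187.15.120.128
No, 187.15.120.226 is not in 198.19.186.128/25


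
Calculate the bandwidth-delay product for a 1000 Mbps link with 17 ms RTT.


BDP = bandwidth * RTT
= 1000 Mbps * 17 ms
= 1000 * 1e6 * 17 / 1000 bits
= 17000000 bits
= 2125000 bytes
= 2075.1953 KB
BDP = 17000000 bits (2125000 bytes)


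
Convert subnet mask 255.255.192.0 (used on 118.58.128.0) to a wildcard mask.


Subnet mask: 255.255.192.0
Wildcard = 255.255.255.255 - subnet mask
255 - 255 = 0
255 - 255 = 0
255 - 192 = 63
255 - 0 = 255
Wildcard: 0.0.63.255


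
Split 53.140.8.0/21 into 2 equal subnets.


New prefix = 21 + 1 = 22
Each subnet has 1024 addresses
  53.140.8.0/22
  53.140.12.0/22
Subnets: 53.140.8.0/22, 53.140.12.0/22


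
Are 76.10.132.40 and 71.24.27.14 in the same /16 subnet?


Mask: 255.255.0.0
76.10.132.40 AND mask = 76.10.0.0
71.24.27.14 AND mask = 71.24.0.0
No, different subnets (76.10.0.0 vs 71.24.0.0)


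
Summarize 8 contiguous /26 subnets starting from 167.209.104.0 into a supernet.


Original prefix: /26
Number of subnets: 8 = 2^3
New prefix = 26 - 3 = 23
Supernet: 167.209.104.0/23


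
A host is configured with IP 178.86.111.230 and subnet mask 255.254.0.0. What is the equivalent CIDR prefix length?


Binary: 11111111.11111110.00000000.00000000
Count leading 1s
Prefix: /15


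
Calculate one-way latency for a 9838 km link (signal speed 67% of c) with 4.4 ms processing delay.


Speed = 0.67 * 3e5 km/s = 201000 km/s
Propagation delay = 9838 / 201000 = 0.0489 s = 48.9453 ms
Processing delay = 4.4 ms
Total one-way latency = 53.3453 ms


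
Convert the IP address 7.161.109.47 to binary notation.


7 = 00000111
161 = 10100001
109 = 01101101
47 = 00101111
Binary: 00000111.10100001.01101101.00101111


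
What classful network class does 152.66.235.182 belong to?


First octet: 152
Binary: 10011000
10xxxxxx -> Class B (128-191)
Class B, default mask 255.255.0.0 (/16)


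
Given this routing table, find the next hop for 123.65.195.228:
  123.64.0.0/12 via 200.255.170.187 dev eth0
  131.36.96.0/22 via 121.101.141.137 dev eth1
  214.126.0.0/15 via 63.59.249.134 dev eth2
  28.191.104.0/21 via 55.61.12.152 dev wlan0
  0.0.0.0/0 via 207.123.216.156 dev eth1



Longest prefix match for 123.65.195.228:
  /12 123.64.0.0: MATCH
  /22 131.36.96.0: no
  /15 214.126.0.0: no
  /21 28.191.104.0: no
  /0 0.0.0.0: MATCH
Selected: next-hop 200.255.170.187 via eth0 (matched /12)


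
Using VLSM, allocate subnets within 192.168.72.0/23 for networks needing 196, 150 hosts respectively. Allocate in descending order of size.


196 hosts -> /24 (254 usable): 192.168.72.0/24
150 hosts -> /24 (254 usable): 192.168.73.0/24
Allocation: 192.168.72.0/24 (196 hosts, 254 usable); 192.168.73.0/24 (150 hosts, 254 usable)


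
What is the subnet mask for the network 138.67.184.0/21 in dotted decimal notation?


/21 means 21 network bits, 11 host bits
Binary: 11111111111111111111100000000000
Mask: 255.255.248.0


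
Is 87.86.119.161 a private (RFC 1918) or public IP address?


RFC 1918 private ranges:
  10.0.0.0/8 (10.0.0.0 - 10.255.255.255)
  172.16.0.0/12 (172.16.0.0 - 172.31.255.255)
  192.168.0.0/16 (192.168.0.0 - 192.168.255.255)
Public (not in any RFC 1918 range)


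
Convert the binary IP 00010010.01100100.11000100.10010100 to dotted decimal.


00010010 = 18
01100100 = 100
11000100 = 196
10010100 = 148
IP: 18.100.196.148


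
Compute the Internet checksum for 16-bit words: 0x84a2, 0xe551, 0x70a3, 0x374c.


Sum all words (with carry folding):
+ 0x84a2 = 0x84a2
+ 0xe551 = 0x69f4
+ 0x70a3 = 0xda97
+ 0x374c = 0x11e4
One's complement: ~0x11e4
Checksum = 0xee1b


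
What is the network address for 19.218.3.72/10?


IP:   00010011.11011010.00000011.01001000
Mask: 11111111.11000000.00000000.00000000
AND operation:
Net:  00010011.11000000.00000000.00000000
Network: 19.192.0.0/10


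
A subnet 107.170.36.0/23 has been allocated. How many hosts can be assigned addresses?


Host bits = 32 - 23 = 9
Total addresses = 2^9 = 512
Usable = total - 2 (network and broadcast)
Usable hosts: 510


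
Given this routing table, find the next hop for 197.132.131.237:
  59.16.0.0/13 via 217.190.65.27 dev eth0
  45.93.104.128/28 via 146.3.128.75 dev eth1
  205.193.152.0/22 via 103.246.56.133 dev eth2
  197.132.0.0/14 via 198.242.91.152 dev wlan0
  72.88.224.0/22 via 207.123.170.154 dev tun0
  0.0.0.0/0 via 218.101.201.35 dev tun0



Longest prefix match for 197.132.131.237:
  /13 59.16.0.0: no
  /28 45.93.104.128: no
  /22 205.193.152.0: no
  /14 197.132.0.0: MATCH
  /22 72.88.224.0: no
  /0 0.0.0.0: MATCH
Selected: next-hop 198.242.91.152 via wlan0 (matched /14)


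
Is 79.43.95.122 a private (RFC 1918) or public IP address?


RFC 1918 private ranges:
  10.0.0.0/8 (10.0.0.0 - 10.255.255.255)
  172.16.0.0/12 (172.16.0.0 - 172.31.255.255)
  192.168.0.0/16 (192.168.0.0 - 192.168.255.255)
Public (not in any RFC 1918 range)


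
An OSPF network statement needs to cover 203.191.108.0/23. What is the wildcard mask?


Subnet mask: 255.255.254.0
Wildcard = 255.255.255.255 - subnet mask
255 - 255 = 0
255 - 255 = 0
255 - 254 = 1
255 - 0 = 255
Wildcard: 0.0.1.255


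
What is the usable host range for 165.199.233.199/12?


Network: 165.192.0.0
Broadcast: 165.207.255.255
First usable = network + 1
Last usable = broadcast - 1
Range: 165.192.0.1 to 165.207.255.254


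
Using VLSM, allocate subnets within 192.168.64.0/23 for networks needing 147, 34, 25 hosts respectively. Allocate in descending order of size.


147 hosts -> /24 (254 usable): 192.168.64.0/24
34 hosts -> /26 (62 usable): 192.168.65.0/26
25 hosts -> /27 (30 usable): 192.168.65.64/27
Allocation: 192.168.64.0/24 (147 hosts, 254 usable); 192.168.65.0/26 (34 hosts, 62 usable); 192.168.65.64/27 (25 hosts, 30 usable)


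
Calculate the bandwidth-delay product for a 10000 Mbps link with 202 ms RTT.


BDP = bandwidth * RTT
= 10000 Mbps * 202 ms
= 10000 * 1e6 * 202 / 1000 bits
= 2020000000 bits
= 252500000 bytes
= 246582.0312 KB
BDP = 2020000000 bits (252500000 bytes)


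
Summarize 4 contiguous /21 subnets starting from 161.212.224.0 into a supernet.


Original prefix: /21
Number of subnets: 4 = 2^2
New prefix = 21 - 2 = 19
Supernet: 161.212.224.0/19


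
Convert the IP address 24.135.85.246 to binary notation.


24 = 00011000
135 = 10000111
85 = 01010101
246 = 11110110
Binary: 00011000.10000111.01010101.11110110


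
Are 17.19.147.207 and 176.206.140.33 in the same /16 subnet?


Mask: 255.255.0.0
17.19.147.207 AND mask = 17.19.0.0
176.206.140.33 AND mask = 176.206.0.0
No, different subnets (17.19.0.0 vs 176.206.0.0)


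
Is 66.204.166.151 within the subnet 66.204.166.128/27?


Subnet network: 66.204.166.128
Test IP AND mask: 66.204.166.128
Yes, 66.204.166.151 is in 66.204.166.128/27


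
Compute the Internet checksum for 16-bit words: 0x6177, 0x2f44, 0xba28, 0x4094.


Sum all words (with carry folding):
+ 0x6177 = 0x6177
+ 0x2f44 = 0x90bb
+ 0xba28 = 0x4ae4
+ 0x4094 = 0x8b78
One's complement: ~0x8b78
Checksum = 0x7487


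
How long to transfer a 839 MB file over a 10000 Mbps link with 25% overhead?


Effective throughput = 10000 * (1 - 25/100) = 7500 Mbps
File size in Mb = 839 * 8 = 6712 Mb
Time = 6712 / 7500
Time = 0.8949 seconds


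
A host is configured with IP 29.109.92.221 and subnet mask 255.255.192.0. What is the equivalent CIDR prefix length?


Binary: 11111111.11111111.11000000.00000000
Count leading 1s
Prefix: /18


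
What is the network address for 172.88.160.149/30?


IP:   10101100.01011000.10100000.10010101
Mask: 11111111.11111111.11111111.11111100
AND operation:
Net:  10101100.01011000.10100000.10010100
Network: 172.88.160.148/30


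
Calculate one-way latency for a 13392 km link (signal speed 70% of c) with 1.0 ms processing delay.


Speed = 0.7 * 3e5 km/s = 210000 km/s
Propagation delay = 13392 / 210000 = 0.0638 s = 63.7714 ms
Processing delay = 1.0 ms
Total one-way latency = 64.7714 ms


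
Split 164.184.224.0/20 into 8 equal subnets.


New prefix = 20 + 3 = 23
Each subnet has 512 addresses
  164.184.224.0/23
  164.184.226.0/23
  164.184.228.0/23
  164.184.230.0/23
  164.184.232.0/23
  164.184.234.0/23
  164.184.236.0/23
  164.184.238.0/23
Subnets: 164.184.224.0/23, 164.184.226.0/23, 164.184.228.0/23, 164.184.230.0/23, 164.184.232.0/23, 164.184.234.0/23, 164.184.236.0/23, 164.184.238.0/23


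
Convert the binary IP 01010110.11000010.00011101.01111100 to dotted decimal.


01010110 = 86
11000010 = 194
00011101 = 29
01111100 = 124
IP: 86.194.29.124


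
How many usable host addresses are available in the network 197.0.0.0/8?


Host bits = 32 - 8 = 24
Total addresses = 2^24 = 16777216
Usable = total - 2 (network and broadcast)
Usable hosts: 16777214


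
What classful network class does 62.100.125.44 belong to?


First octet: 62
Binary: 00111110
0xxxxxxx -> Class A (1-126)
Class A, default mask 255.0.0.0 (/8)


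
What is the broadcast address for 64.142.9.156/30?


Network: 64.142.9.156/30
Host bits = 2
Set all host bits to 1:
Broadcast: 64.142.9.159


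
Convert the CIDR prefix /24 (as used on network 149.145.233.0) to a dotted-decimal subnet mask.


/24 means 24 network bits, 8 host bits
Binary: 11111111111111111111111100000000
Mask: 255.255.255.0


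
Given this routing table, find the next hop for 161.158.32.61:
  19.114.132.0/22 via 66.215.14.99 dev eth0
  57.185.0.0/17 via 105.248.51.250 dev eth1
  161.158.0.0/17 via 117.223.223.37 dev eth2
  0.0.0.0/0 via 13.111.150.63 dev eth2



Longest prefix match for 161.158.32.61:
  /22 19.114.132.0: no
  /17 57.185.0.0: no
  /17 161.158.0.0: MATCH
  /0 0.0.0.0: MATCH
Selected: next-hop 117.223.223.37 via eth2 (matched /17)


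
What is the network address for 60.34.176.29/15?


IP:   00111100.00100010.10110000.00011101
Mask: 11111111.11111110.00000000.00000000
AND operation:
Net:  00111100.00100010.00000000.00000000
Network: 60.34.0.0/15


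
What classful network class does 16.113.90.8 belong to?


First octet: 16
Binary: 00010000
0xxxxxxx -> Class A (1-126)
Class A, default mask 255.0.0.0 (/8)


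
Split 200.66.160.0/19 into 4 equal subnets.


New prefix = 19 + 2 = 21
Each subnet has 2048 addresses
  200.66.160.0/21
  200.66.168.0/21
  200.66.176.0/21
  200.66.184.0/21
Subnets: 200.66.160.0/21, 200.66.168.0/21, 200.66.176.0/21, 200.66.184.0/21


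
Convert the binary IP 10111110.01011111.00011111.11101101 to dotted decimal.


10111110 = 190
01011111 = 95
00011111 = 31
11101101 = 237
IP: 190.95.31.237


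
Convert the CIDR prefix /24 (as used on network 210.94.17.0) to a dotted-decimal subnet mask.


/24 means 24 network bits, 8 host bits
Binary: 11111111111111111111111100000000
Mask: 255.255.255.0


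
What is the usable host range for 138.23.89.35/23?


Network: 138.23.88.0
Broadcast: 138.23.89.255
First usable = network + 1
Last usable = broadcast - 1
Range: 138.23.88.1 to 138.23.89.254


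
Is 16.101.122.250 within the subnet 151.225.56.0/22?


Subnet network: 151.225.56.0
Test IP AND mask: 16.101.120.0
No, 16.101.122.250 is not in 151.225.56.0/22


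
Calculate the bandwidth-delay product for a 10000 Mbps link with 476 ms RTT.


BDP = bandwidth * RTT
= 10000 Mbps * 476 ms
= 10000 * 1e6 * 476 / 1000 bits
= 4760000000 bits
= 595000000 bytes
= 581054.6875 KB
BDP = 4760000000 bits (595000000 bytes)


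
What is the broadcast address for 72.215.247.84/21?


Network: 72.215.240.0/21
Host bits = 11
Set all host bits to 1:
Broadcast: 72.215.247.255


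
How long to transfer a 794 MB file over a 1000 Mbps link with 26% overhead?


Effective throughput = 1000 * (1 - 26/100) = 740 Mbps
File size in Mb = 794 * 8 = 6352 Mb
Time = 6352 / 740
Time = 8.5838 seconds


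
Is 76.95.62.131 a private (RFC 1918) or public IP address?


RFC 1918 private ranges:
  10.0.0.0/8 (10.0.0.0 - 10.255.255.255)
  172.16.0.0/12 (172.16.0.0 - 172.31.255.255)
  192.168.0.0/16 (192.168.0.0 - 192.168.255.255)
Public (not in any RFC 1918 range)


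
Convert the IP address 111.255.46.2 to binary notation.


111 = 01101111
255 = 11111111
46 = 00101110
2 = 00000010
Binary: 01101111.11111111.00101110.00000010


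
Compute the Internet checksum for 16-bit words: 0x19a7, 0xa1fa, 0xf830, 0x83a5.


Sum all words (with carry folding):
+ 0x19a7 = 0x19a7
+ 0xa1fa = 0xbba1
+ 0xf830 = 0xb3d2
+ 0x83a5 = 0x3778
One's complement: ~0x3778
Checksum = 0xc887


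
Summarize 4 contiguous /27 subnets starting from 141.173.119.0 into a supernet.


Original prefix: /27
Number of subnets: 4 = 2^2
New prefix = 27 - 2 = 25
Supernet: 141.173.119.0/25


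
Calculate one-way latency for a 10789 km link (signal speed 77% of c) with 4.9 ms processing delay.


Speed = 0.77 * 3e5 km/s = 231000 km/s
Propagation delay = 10789 / 231000 = 0.0467 s = 46.7056 ms
Processing delay = 4.9 ms
Total one-way latency = 51.6056 ms


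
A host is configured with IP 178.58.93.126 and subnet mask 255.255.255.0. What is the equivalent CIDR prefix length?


Binary: 11111111.11111111.11111111.00000000
Count leading 1s
Prefix: /24


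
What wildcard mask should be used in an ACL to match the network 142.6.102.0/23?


Subnet mask: 255.255.254.0
Wildcard = 255.255.255.255 - subnet mask
255 - 255 = 0
255 - 255 = 0
255 - 254 = 1
255 - 0 = 255
Wildcard: 0.0.1.255


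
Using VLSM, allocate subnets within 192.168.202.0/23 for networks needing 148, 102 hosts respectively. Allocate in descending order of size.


148 hosts -> /24 (254 usable): 192.168.202.0/24
102 hosts -> /25 (126 usable): 192.168.203.0/25
Allocation: 192.168.202.0/24 (148 hosts, 254 usable); 192.168.203.0/25 (102 hosts, 126 usable)


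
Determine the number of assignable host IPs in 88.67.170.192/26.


Host bits = 32 - 26 = 6
Total addresses = 2^6 = 64
Usable = total - 2 (network and broadcast)
Usable hosts: 62


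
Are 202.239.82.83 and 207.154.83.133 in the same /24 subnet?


Mask: 255.255.255.0
202.239.82.83 AND mask = 202.239.82.0
207.154.83.133 AND mask = 207.154.83.0
No, different subnets (202.239.82.0 vs 207.154.83.0)


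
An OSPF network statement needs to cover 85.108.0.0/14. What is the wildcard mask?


Subnet mask: 255.252.0.0
Wildcard = 255.255.255.255 - subnet mask
255 - 255 = 0
255 - 252 = 3
255 - 0 = 255
255 - 0 = 255
Wildcard: 0.3.255.255


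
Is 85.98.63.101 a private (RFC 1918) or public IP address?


RFC 1918 private ranges:
  10.0.0.0/8 (10.0.0.0 - 10.255.255.255)
  172.16.0.0/12 (172.16.0.0 - 172.31.255.255)
  192.168.0.0/16 (192.168.0.0 - 192.168.255.255)
Public (not in any RFC 1918 range)


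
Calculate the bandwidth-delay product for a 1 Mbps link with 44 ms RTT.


BDP = bandwidth * RTT
= 1 Mbps * 44 ms
= 1 * 1e6 * 44 / 1000 bits
= 44000 bits
= 5500 bytes
= 5.3711 KB
BDP = 44000 bits (5500 bytes)


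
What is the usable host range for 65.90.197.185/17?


Network: 65.90.128.0
Broadcast: 65.90.255.255
First usable = network + 1
Last usable = broadcast - 1
Range: 65.90.128.1 to 65.90.255.254


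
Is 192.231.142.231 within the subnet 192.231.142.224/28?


Subnet network: 192.231.142.224
Test IP AND mask: 192.231.142.224
Yes, 192.231.142.231 is in 192.231.142.224/28


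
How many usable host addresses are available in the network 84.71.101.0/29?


Host bits = 32 - 29 = 3
Total addresses = 2^3 = 8
Usable = total - 2 (network and broadcast)
Usable hosts: 6


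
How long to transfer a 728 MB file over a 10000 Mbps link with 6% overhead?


Effective throughput = 10000 * (1 - 6/100) = 9400 Mbps
File size in Mb = 728 * 8 = 5824 Mb
Time = 5824 / 9400
Time = 0.6196 seconds


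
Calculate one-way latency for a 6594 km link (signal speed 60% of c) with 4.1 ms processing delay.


Speed = 0.6 * 3e5 km/s = 180000 km/s
Propagation delay = 6594 / 180000 = 0.0366 s = 36.6333 ms
Processing delay = 4.1 ms
Total one-way latency = 40.7333 ms


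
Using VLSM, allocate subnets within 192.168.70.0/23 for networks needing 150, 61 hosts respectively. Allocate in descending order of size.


150 hosts -> /24 (254 usable): 192.168.70.0/24
61 hosts -> /26 (62 usable): 192.168.71.0/26
Allocation: 192.168.70.0/24 (150 hosts, 254 usable); 192.168.71.0/26 (61 hosts, 62 usable)


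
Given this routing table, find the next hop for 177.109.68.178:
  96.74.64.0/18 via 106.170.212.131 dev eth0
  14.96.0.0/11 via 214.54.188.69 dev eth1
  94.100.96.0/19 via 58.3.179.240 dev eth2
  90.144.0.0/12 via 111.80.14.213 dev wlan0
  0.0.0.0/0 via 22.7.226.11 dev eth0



Longest prefix match for 177.109.68.178:
  /18 96.74.64.0: no
  /11 14.96.0.0: no
  /19 94.100.96.0: no
  /12 90.144.0.0: no
  /0 0.0.0.0: MATCH
Selected: next-hop 22.7.226.11 via eth0 (matched /0)


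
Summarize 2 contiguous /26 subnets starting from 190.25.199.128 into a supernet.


Original prefix: /26
Number of subnets: 2 = 2^1
New prefix = 26 - 1 = 25
Supernet: 190.25.199.128/25


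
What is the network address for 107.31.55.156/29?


IP:   01101011.00011111.00110111.10011100
Mask: 11111111.11111111.11111111.11111000
AND operation:
Net:  01101011.00011111.00110111.10011000
Network: 107.31.55.152/29


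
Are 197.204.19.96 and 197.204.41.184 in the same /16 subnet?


Mask: 255.255.0.0
197.204.19.96 AND mask = 197.204.0.0
197.204.41.184 AND mask = 197.204.0.0
Yes, same subnet (197.204.0.0)


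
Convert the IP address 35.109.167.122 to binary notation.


35 = 00100011
109 = 01101101
167 = 10100111
122 = 01111010
Binary: 00100011.01101101.10100111.01111010


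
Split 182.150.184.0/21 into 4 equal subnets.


New prefix = 21 + 2 = 23
Each subnet has 512 addresses
  182.150.184.0/23
  182.150.186.0/23
  182.150.188.0/23
  182.150.190.0/23
Subnets: 182.150.184.0/23, 182.150.186.0/23, 182.150.188.0/23, 182.150.190.0/23


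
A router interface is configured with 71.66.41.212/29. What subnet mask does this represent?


/29 means 29 network bits, 3 host bits
Binary: 11111111111111111111111111111000
Mask: 255.255.255.248


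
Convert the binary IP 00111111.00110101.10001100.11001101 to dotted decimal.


00111111 = 63
00110101 = 53
10001100 = 140
11001101 = 205
IP: 63.53.140.205


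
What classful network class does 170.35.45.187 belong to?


First octet: 170
Binary: 10101010
10xxxxxx -> Class B (128-191)
Class B, default mask 255.255.0.0 (/16)


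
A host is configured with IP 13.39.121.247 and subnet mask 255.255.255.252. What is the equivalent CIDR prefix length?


Binary: 11111111.11111111.11111111.11111100
Count leading 1s
Prefix: /30


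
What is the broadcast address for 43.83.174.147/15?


Network: 43.82.0.0/15
Host bits = 17
Set all host bits to 1:
Broadcast: 43.83.255.255


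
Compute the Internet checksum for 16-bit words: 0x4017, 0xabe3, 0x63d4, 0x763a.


Sum all words (with carry folding):
+ 0x4017 = 0x4017
+ 0xabe3 = 0xebfa
+ 0x63d4 = 0x4fcf
+ 0x763a = 0xc609
One's complement: ~0xc609
Checksum = 0x39f6


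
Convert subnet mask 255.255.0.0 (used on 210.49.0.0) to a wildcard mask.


Subnet mask: 255.255.0.0
Wildcard = 255.255.255.255 - subnet mask
255 - 255 = 0
255 - 255 = 0
255 - 0 = 255
255 - 0 = 255
Wildcard: 0.0.255.255


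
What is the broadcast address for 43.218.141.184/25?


Network: 43.218.141.128/25
Host bits = 7
Set all host bits to 1:
Broadcast: 43.218.141.255


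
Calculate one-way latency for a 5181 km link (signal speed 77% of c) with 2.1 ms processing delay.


Speed = 0.77 * 3e5 km/s = 231000 km/s
Propagation delay = 5181 / 231000 = 0.0224 s = 22.4286 ms
Processing delay = 2.1 ms
Total one-way latency = 24.5286 ms


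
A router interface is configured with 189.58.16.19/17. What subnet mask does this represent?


/17 means 17 network bits, 15 host bits
Binary: 11111111111111111000000000000000
Mask: 255.255.128.0


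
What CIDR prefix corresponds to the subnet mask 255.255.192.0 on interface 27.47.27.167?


Binary: 11111111.11111111.11000000.00000000
Count leading 1s
Prefix: /18


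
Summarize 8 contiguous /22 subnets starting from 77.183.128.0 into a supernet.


Original prefix: /22
Number of subnets: 8 = 2^3
New prefix = 22 - 3 = 19
Supernet: 77.183.128.0/19


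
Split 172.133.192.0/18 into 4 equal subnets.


New prefix = 18 + 2 = 20
Each subnet has 4096 addresses
  172.133.192.0/20
  172.133.208.0/20
  172.133.224.0/20
  172.133.240.0/20
Subnets: 172.133.192.0/20, 172.133.208.0/20, 172.133.224.0/20, 172.133.240.0/20


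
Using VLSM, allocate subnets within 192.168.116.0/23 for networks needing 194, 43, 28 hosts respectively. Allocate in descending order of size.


194 hosts -> /24 (254 usable): 192.168.116.0/24
43 hosts -> /26 (62 usable): 192.168.117.0/26
28 hosts -> /27 (30 usable): 192.168.117.64/27
Allocation: 192.168.116.0/24 (194 hosts, 254 usable); 192.168.117.0/26 (43 hosts, 62 usable); 192.168.117.64/27 (28 hosts, 30 usable)


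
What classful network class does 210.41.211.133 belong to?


First octet: 210
Binary: 11010010
110xxxxx -> Class C (192-223)
Class C, default mask 255.255.255.0 (/24)


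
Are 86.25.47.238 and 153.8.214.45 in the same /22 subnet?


Mask: 255.255.252.0
86.25.47.238 AND mask = 86.25.44.0
153.8.214.45 AND mask = 153.8.212.0
No, different subnets (86.25.44.0 vs 153.8.212.0)


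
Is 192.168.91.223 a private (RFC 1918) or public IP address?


RFC 1918 private ranges:
  10.0.0.0/8 (10.0.0.0 - 10.255.255.255)
  172.16.0.0/12 (172.16.0.0 - 172.31.255.255)
  192.168.0.0/16 (192.168.0.0 - 192.168.255.255)
Private (in 192.168.0.0/16)


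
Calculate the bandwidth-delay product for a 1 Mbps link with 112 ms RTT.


BDP = bandwidth * RTT
= 1 Mbps * 112 ms
= 1 * 1e6 * 112 / 1000 bits
= 112000 bits
= 14000 bytes
= 13.6719 KB
BDP = 112000 bits (14000 bytes)


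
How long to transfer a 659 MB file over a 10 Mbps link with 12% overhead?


Effective throughput = 10 * (1 - 12/100) = 8.8 Mbps
File size in Mb = 659 * 8 = 5272 Mb
Time = 5272 / 8.8
Time = 599.0909 seconds


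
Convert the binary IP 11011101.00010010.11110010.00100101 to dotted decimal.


11011101 = 221
00010010 = 18
11110010 = 242
00100101 = 37
IP: 221.18.242.37


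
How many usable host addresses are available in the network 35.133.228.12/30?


Host bits = 32 - 30 = 2
Total addresses = 2^2 = 4
Usable = total - 2 (network and broadcast)
Usable hosts: 2


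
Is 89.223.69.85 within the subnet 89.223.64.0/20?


Subnet network: 89.223.64.0
Test IP AND mask: 89.223.64.0
Yes, 89.223.69.85 is in 89.223.64.0/20


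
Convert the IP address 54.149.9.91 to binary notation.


54 = 00110110
149 = 10010101
9 = 00001001
91 = 01011011
Binary: 00110110.10010101.00001001.01011011


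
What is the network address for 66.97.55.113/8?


IP:   01000010.01100001.00110111.01110001
Mask: 11111111.00000000.00000000.00000000
AND operation:
Net:  01000010.00000000.00000000.00000000
Network: 66.0.0.0/8


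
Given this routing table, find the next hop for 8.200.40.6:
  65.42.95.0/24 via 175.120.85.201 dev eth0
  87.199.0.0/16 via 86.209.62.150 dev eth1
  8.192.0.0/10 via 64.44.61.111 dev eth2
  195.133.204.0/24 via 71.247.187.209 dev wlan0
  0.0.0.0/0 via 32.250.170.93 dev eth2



Longest prefix match for 8.200.40.6:
  /24 65.42.95.0: no
  /16 87.199.0.0: no
  /10 8.192.0.0: MATCH
  /24 195.133.204.0: no
  /0 0.0.0.0: MATCH
Selected: next-hop 64.44.61.111 via eth2 (matched /10)


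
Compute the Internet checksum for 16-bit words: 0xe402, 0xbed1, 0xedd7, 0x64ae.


Sum all words (with carry folding):
+ 0xe402 = 0xe402
+ 0xbed1 = 0xa2d4
+ 0xedd7 = 0x90ac
+ 0x64ae = 0xf55a
One's complement: ~0xf55a
Checksum = 0x0aa5


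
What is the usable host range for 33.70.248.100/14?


Network: 33.68.0.0
Broadcast: 33.71.255.255
First usable = network + 1
Last usable = broadcast - 1
Range: 33.68.0.1 to 33.71.255.254


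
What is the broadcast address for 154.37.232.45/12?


Network: 154.32.0.0/12
Host bits = 20
Set all host bits to 1:
Broadcast: 154.47.255.255


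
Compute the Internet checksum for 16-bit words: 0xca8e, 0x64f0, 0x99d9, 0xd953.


Sum all words (with carry folding):
+ 0xca8e = 0xca8e
+ 0x64f0 = 0x2f7f
+ 0x99d9 = 0xc958
+ 0xd953 = 0xa2ac
One's complement: ~0xa2ac
Checksum = 0x5d53


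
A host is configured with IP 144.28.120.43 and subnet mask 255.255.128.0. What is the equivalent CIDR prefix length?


Binary: 11111111.11111111.10000000.00000000
Count leading 1s
Prefix: /17


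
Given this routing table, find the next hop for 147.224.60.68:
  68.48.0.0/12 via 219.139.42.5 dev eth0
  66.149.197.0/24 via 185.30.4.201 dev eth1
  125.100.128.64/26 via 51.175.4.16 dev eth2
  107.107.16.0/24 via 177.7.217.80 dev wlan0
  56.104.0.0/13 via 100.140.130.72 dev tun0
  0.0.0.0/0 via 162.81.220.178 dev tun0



Longest prefix match for 147.224.60.68:
  /12 68.48.0.0: no
  /24 66.149.197.0: no
  /26 125.100.128.64: no
  /24 107.107.16.0: no
  /13 56.104.0.0: no
  /0 0.0.0.0: MATCH
Selected: next-hop 162.81.220.178 via tun0 (matched /0)


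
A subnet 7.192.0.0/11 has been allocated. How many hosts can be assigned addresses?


Host bits = 32 - 11 = 21
Total addresses = 2^21 = 2097152
Usable = total - 2 (network and broadcast)
Usable hosts: 2097150


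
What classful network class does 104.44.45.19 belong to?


First octet: 104
Binary: 01101000
0xxxxxxx -> Class A (1-126)
Class A, default mask 255.0.0.0 (/8)


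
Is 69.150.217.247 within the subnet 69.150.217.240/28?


Subnet network: 69.150.217.240
Test IP AND mask: 69.150.217.240
Yes, 69.150.217.247 is in 69.150.217.240/28


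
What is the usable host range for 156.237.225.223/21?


Network: 156.237.224.0
Broadcast: 156.237.231.255
First usable = network + 1
Last usable = broadcast - 1
Range: 156.237.224.1 to 156.237.231.254


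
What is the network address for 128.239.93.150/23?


IP:   10000000.11101111.01011101.10010110
Mask: 11111111.11111111.11111110.00000000
AND operation:
Net:  10000000.11101111.01011100.00000000
Network: 128.239.92.0/23


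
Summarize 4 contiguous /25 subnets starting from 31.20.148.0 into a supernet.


Original prefix: /25
Number of subnets: 4 = 2^2
New prefix = 25 - 2 = 23
Supernet: 31.20.148.0/23


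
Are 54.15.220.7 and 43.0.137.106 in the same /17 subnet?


Mask: 255.255.128.0
54.15.220.7 AND mask = 54.15.128.0
43.0.137.106 AND mask = 43.0.128.0
No, different subnets (54.15.128.0 vs 43.0.128.0)


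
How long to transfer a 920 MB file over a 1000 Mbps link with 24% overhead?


Effective throughput = 1000 * (1 - 24/100) = 760 Mbps
File size in Mb = 920 * 8 = 7360 Mb
Time = 7360 / 760
Time = 9.6842 seconds


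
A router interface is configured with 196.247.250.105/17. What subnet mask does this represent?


/17 means 17 network bits, 15 host bits
Binary: 11111111111111111000000000000000
Mask: 255.255.128.0


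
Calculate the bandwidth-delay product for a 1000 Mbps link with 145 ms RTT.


BDP = bandwidth * RTT
= 1000 Mbps * 145 ms
= 1000 * 1e6 * 145 / 1000 bits
= 145000000 bits
= 18125000 bytes
= 17700.1953 KB
BDP = 145000000 bits (18125000 bytes)


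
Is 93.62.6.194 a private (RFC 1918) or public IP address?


RFC 1918 private ranges:
  10.0.0.0/8 (10.0.0.0 - 10.255.255.255)
  172.16.0.0/12 (172.16.0.0 - 172.31.255.255)
  192.168.0.0/16 (192.168.0.0 - 192.168.255.255)
Public (not in any RFC 1918 range)


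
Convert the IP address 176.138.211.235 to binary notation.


176 = 10110000
138 = 10001010
211 = 11010011
235 = 11101011
Binary: 10110000.10001010.11010011.11101011


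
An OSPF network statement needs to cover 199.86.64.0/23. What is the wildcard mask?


Subnet mask: 255.255.254.0
Wildcard = 255.255.255.255 - subnet mask
255 - 255 = 0
255 - 255 = 0
255 - 254 = 1
255 - 0 = 255
Wildcard: 0.0.1.255


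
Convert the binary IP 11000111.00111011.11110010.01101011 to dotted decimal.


11000111 = 199
00111011 = 59
11110010 = 242
01101011 = 107
IP: 199.59.242.107


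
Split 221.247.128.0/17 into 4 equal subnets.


New prefix = 17 + 2 = 19
Each subnet has 8192 addresses
  221.247.128.0/19
  221.247.160.0/19
  221.247.192.0/19
  221.247.224.0/19
Subnets: 221.247.128.0/19, 221.247.160.0/19, 221.247.192.0/19, 221.247.224.0/19


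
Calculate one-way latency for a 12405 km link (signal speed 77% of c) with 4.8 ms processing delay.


Speed = 0.77 * 3e5 km/s = 231000 km/s
Propagation delay = 12405 / 231000 = 0.0537 s = 53.7013 ms
Processing delay = 4.8 ms
Total one-way latency = 58.5013 ms


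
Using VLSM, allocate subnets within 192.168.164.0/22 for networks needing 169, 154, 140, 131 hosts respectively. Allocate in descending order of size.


169 hosts -> /24 (254 usable): 192.168.164.0/24
154 hosts -> /24 (254 usable): 192.168.165.0/24
140 hosts -> /24 (254 usable): 192.168.166.0/24
131 hosts -> /24 (254 usable): 192.168.167.0/24
Allocation: 192.168.164.0/24 (169 hosts, 254 usable); 192.168.165.0/24 (154 hosts, 254 usable); 192.168.166.0/24 (140 hosts, 254 usable); 192.168.167.0/24 (131 hosts, 254 usable)


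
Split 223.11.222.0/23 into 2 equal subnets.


New prefix = 23 + 1 = 24
Each subnet has 256 addresses
  223.11.222.0/24
  223.11.223.0/24
Subnets: 223.11.222.0/24, 223.11.223.0/24


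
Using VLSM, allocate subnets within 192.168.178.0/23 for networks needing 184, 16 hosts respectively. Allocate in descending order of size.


184 hosts -> /24 (254 usable): 192.168.178.0/24
16 hosts -> /27 (30 usable): 192.168.179.0/27
Allocation: 192.168.178.0/24 (184 hosts, 254 usable); 192.168.179.0/27 (16 hosts, 30 usable)


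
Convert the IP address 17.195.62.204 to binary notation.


17 = 00010001
195 = 11000011
62 = 00111110
204 = 11001100
Binary: 00010001.11000011.00111110.11001100


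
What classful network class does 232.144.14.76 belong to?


First octet: 232
Binary: 11101000
1110xxxx -> Class D (224-239)
Class D (multicast), default mask N/A


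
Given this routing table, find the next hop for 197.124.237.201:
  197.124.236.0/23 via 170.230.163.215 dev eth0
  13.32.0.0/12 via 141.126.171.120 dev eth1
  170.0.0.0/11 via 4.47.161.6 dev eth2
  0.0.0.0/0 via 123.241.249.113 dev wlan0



Longest prefix match for 197.124.237.201:
  /23 197.124.236.0: MATCH
  /12 13.32.0.0: no
  /11 170.0.0.0: no
  /0 0.0.0.0: MATCH
Selected: next-hop 170.230.163.215 via eth0 (matched /23)


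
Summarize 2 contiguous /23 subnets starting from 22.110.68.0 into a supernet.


Original prefix: /23
Number of subnets: 2 = 2^1
New prefix = 23 - 1 = 22
Supernet: 22.110.68.0/22


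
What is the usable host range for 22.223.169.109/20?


Network: 22.223.160.0
Broadcast: 22.223.175.255
First usable = network + 1
Last usable = broadcast - 1
Range: 22.223.160.1 to 22.223.175.254


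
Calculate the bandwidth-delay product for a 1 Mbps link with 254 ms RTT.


BDP = bandwidth * RTT
= 1 Mbps * 254 ms
= 1 * 1e6 * 254 / 1000 bits
= 254000 bits
= 31750 bytes
= 31.0059 KB
BDP = 254000 bits (31750 bytes)


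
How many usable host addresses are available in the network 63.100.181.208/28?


Host bits = 32 - 28 = 4
Total addresses = 2^4 = 16
Usable = total - 2 (network and broadcast)
Usable hosts: 14


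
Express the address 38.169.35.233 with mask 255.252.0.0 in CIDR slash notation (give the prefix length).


Binary: 11111111.11111100.00000000.00000000
Count leading 1s
Prefix: /14


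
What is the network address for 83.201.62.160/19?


IP:   01010011.11001001.00111110.10100000
Mask: 11111111.11111111.11100000.00000000
AND operation:
Net:  01010011.11001001.00100000.00000000
Network: 83.201.32.0/19


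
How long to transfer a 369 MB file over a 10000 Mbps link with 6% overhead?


Effective throughput = 10000 * (1 - 6/100) = 9400 Mbps
File size in Mb = 369 * 8 = 2952 Mb
Time = 2952 / 9400
Time = 0.314 seconds


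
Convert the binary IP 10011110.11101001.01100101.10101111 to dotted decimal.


10011110 = 158
11101001 = 233
01100101 = 101
10101111 = 175
IP: 158.233.101.175


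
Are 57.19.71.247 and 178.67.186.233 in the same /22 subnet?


Mask: 255.255.252.0
57.19.71.247 AND mask = 57.19.68.0
178.67.186.233 AND mask = 178.67.184.0
No, different subnets (57.19.68.0 vs 178.67.184.0)


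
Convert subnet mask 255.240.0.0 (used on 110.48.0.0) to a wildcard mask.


Subnet mask: 255.240.0.0
Wildcard = 255.255.255.255 - subnet mask
255 - 255 = 0
255 - 240 = 15
255 - 0 = 255
255 - 0 = 255
Wildcard: 0.15.255.255


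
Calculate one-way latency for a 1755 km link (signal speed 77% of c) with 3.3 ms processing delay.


Speed = 0.77 * 3e5 km/s = 231000 km/s
Propagation delay = 1755 / 231000 = 0.0076 s = 7.5974 ms
Processing delay = 3.3 ms
Total one-way latency = 10.8974 ms


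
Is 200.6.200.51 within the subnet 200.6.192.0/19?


Subnet network: 200.6.192.0
Test IP AND mask: 200.6.192.0
Yes, 200.6.200.51 is in 200.6.192.0/19


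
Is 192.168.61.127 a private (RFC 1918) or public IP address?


RFC 1918 private ranges:
  10.0.0.0/8 (10.0.0.0 - 10.255.255.255)
  172.16.0.0/12 (172.16.0.0 - 172.31.255.255)
  192.168.0.0/16 (192.168.0.0 - 192.168.255.255)
Private (in 192.168.0.0/16)


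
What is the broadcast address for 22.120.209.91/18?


Network: 22.120.192.0/18
Host bits = 14
Set all host bits to 1:
Broadcast: 22.120.255.255


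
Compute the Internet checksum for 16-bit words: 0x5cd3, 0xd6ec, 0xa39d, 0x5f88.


Sum all words (with carry folding):
+ 0x5cd3 = 0x5cd3
+ 0xd6ec = 0x33c0
+ 0xa39d = 0xd75d
+ 0x5f88 = 0x36e6
One's complement: ~0x36e6
Checksum = 0xc919


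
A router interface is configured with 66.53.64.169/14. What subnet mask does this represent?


/14 means 14 network bits, 18 host bits
Binary: 11111111111111000000000000000000
Mask: 255.252.0.0


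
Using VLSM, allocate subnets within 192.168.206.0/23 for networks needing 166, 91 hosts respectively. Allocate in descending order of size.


166 hosts -> /24 (254 usable): 192.168.206.0/24
91 hosts -> /25 (126 usable): 192.168.207.0/25
Allocation: 192.168.206.0/24 (166 hosts, 254 usable); 192.168.207.0/25 (91 hosts, 126 usable)


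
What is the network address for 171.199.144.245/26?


IP:   10101011.11000111.10010000.11110101
Mask: 11111111.11111111.11111111.11000000
AND operation:
Net:  10101011.11000111.10010000.11000000
Network: 171.199.144.192/26


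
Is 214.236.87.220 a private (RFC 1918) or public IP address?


RFC 1918 private ranges:
  10.0.0.0/8 (10.0.0.0 - 10.255.255.255)
  172.16.0.0/12 (172.16.0.0 - 172.31.255.255)
  192.168.0.0/16 (192.168.0.0 - 192.168.255.255)
Public (not in any RFC 1918 range)


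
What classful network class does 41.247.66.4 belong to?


First octet: 41
Binary: 00101001
0xxxxxxx -> Class A (1-126)
Class A, default mask 255.0.0.0 (/8)


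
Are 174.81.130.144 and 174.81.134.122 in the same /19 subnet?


Mask: 255.255.224.0
174.81.130.144 AND mask = 174.81.128.0
174.81.134.122 AND mask = 174.81.128.0
Yes, same subnet (174.81.128.0)


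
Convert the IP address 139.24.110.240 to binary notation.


139 = 10001011
24 = 00011000
110 = 01101110
240 = 11110000
Binary: 10001011.00011000.01101110.11110000
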